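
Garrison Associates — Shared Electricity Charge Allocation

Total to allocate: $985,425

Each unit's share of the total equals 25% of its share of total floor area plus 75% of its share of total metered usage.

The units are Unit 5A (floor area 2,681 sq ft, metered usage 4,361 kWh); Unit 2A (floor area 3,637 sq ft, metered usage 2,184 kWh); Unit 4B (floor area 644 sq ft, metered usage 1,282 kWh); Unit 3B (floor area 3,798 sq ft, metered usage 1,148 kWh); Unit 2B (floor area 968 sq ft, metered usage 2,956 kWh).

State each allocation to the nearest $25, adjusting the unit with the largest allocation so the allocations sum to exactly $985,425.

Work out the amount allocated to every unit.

Unit 5A: $326,450 · Unit 2A: $211,675 · Unit 4B: $92,950 · Unit 3B: $150,900 · Unit 2B: $203,450

Totals — floor area 11,728, metered usage 11,931.
Combined weights (25% floor area + 75% metered usage): Unit 5A 0.3313; Unit 2A 0.2148; Unit 4B 0.0943; Unit 3B 0.1531; Unit 2B 0.2065.
Proportional shares: Unit 5A 326,459.83; Unit 2A 211,686.59; Unit 4B 92,941.56; Unit 3B 150,893.25; Unit 2B 203,443.79.
Rounded to nearest $25: Unit 5A $326,450; Unit 2A $211,675; Unit 4B $92,950; Unit 3B $150,900; Unit 2B $203,450. Sum = $985,425.
Rounded total matches; no reconciliation needed.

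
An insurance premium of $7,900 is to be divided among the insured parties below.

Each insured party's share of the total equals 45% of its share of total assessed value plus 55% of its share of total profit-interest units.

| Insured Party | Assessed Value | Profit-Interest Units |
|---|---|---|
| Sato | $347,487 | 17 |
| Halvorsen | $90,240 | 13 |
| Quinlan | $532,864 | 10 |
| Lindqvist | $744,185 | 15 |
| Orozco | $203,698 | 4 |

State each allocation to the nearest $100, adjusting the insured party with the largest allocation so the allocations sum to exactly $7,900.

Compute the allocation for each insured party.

Sato: $1,900; Halvorsen: $1,100; Quinlan: $1,700; Lindqvist: $2,500; Orozco: $700

Assessed value total 1,918,474; profit-interest units total 59.
Combined weights (45% assessed value + 55% profit-interest units): Sato 0.2400; Halvorsen 0.1424; Quinlan 0.2182; Lindqvist 0.3144; Orozco 0.0851.
Unrounded shares: Sato 1,895.85; Halvorsen 1,124.59; Quinlan 1,723.86; Lindqvist 2,483.66; Orozco 672.04.
At nearest $100: Sato $1,900; Halvorsen $1,100; Quinlan $1,700; Lindqvist $2,500; Orozco $700. Sum = $7,900.
Sum already equals the total — no adjustment.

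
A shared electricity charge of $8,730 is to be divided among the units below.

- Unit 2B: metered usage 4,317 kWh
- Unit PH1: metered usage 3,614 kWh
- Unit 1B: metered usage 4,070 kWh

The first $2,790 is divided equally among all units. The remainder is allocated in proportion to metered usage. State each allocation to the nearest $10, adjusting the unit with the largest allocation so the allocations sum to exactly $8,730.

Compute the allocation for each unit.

Unit 2B: $3,070 · Unit PH1: $2,720 · Unit 1B: $2,940

Equal tier: $2,790 ÷ 3 = $930 apiece.
Remainder $5,940 by metered usage (total 12,001): Unit 2B 2,136.74 → $2,140; Unit PH1 1,788.78 → $1,790; Unit 1B 2,014.48 → $2,010.
Totals: Unit 2B $930 + $2,140 = $3,070; Unit PH1 $930 + $1,790 = $2,720; Unit 1B $930 + $2,010 = $2,940.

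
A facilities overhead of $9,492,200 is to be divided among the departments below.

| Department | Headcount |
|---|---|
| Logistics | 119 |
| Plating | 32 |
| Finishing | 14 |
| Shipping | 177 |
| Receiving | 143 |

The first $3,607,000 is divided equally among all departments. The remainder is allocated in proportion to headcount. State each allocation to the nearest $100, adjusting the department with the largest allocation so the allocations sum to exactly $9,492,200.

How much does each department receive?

$3,607,000 shared equally gives $721,400 per department.
Remainder $5,885,200 by headcount (total 485): Logistics 1,443,997.53 → $1,444,000; Plating 388,301.86 → $388,300; Finishing 169,882.06 → $169,900; Shipping 2,147,794.64 → $2,147,800; Receiving 1,735,223.92 → $1,735,200.
Totals: Logistics $721,400 + $1,444,000 = $2,165,400; Plating $721,400 + $388,300 = $1,109,700; Finishing $721,400 + $169,900 = $891,300; Shipping $721,400 + $2,147,800 = $2,869,200; Receiving $721,400 + $1,735,200 = $2,456,600.

Logistics: $2,165,400 · Plating: $1,109,700 · Finishing: $891,300 · Shipping: $2,869,200 · Receiving: $2,456,600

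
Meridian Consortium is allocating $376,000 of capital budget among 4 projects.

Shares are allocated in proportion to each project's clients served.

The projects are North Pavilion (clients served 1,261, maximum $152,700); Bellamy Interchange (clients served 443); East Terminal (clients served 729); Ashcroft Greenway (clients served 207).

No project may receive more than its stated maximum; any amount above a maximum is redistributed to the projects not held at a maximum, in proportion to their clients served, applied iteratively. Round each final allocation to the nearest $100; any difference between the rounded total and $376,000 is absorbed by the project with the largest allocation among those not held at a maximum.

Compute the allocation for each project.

North Pavilion: $152,700 | Bellamy Interchange: $71,700 | East Terminal: $118,100 | Ashcroft Greenway: $33,500

Sum of clients served: 2,640.
Proportional shares (ignoring caps): North Pavilion 179,596.97; Bellamy Interchange 63,093.94; East Terminal 103,827.27; Ashcroft Greenway 29,481.82.
Capped: North Pavilion ($152,700); balance $223,300 reallocated over remaining clients served 1,379.
Shares after redistribution: Bellamy Interchange 71,734.52 → $71,700; East Terminal 118,046.19 → $118,000; Ashcroft Greenway 33,519.29 → $33,500.
Rounding difference +$100 applied to East Terminal → $118,100.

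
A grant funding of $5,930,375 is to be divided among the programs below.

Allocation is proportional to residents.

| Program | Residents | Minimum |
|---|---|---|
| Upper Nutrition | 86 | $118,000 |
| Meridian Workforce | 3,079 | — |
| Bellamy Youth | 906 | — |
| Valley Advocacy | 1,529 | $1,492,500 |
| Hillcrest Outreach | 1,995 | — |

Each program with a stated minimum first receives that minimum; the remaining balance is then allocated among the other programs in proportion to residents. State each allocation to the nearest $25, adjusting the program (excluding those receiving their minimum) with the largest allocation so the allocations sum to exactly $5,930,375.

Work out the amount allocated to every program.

Upper Nutrition: $118,000 · Meridian Workforce: $2,224,250 · Bellamy Youth: $654,475 · Valley Advocacy: $1,492,500 · Hillcrest Outreach: $1,441,150

Minimums first: Upper Nutrition $118,000; Valley Advocacy $1,492,500. Residual $4,319,875.
Residual split over remaining residents 5,980: Meridian Workforce 2,224,229.95 → $2,224,225; Bellamy Youth 654,482.73 → $654,475; Hillcrest Outreach 1,441,162.31 → $1,441,150.
Rounding difference +$25 applied to Meridian Workforce → $2,224,250.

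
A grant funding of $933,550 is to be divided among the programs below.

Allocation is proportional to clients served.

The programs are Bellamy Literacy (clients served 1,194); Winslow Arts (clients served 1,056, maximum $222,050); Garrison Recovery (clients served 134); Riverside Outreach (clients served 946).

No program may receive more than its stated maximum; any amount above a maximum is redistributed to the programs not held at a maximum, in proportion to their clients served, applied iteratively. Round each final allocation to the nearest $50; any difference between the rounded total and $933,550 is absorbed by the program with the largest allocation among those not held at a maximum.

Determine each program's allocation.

Combined clients served = 3,330.
Pro-rata shares before constraints: Bellamy Literacy 334,732.34; Winslow Arts 296,044.68; Garrison Recovery 37,566.28; Riverside Outreach 265,206.70.
Cap binds for Winslow Arts ($222,050); balance $711,500 reallocated over remaining clients served 2,274.
Shares after redistribution: Bellamy Literacy 373,584.43 → $373,600; Garrison Recovery 41,926.56 → $41,950; Riverside Outreach 295,989.01 → $296,000.
Rounding difference −$50 applied to Bellamy Literacy → $373,550.

Bellamy Literacy: $373,550; Winslow Arts: $222,050; Garrison Recovery: $41,950; Riverside Outreach: $296,000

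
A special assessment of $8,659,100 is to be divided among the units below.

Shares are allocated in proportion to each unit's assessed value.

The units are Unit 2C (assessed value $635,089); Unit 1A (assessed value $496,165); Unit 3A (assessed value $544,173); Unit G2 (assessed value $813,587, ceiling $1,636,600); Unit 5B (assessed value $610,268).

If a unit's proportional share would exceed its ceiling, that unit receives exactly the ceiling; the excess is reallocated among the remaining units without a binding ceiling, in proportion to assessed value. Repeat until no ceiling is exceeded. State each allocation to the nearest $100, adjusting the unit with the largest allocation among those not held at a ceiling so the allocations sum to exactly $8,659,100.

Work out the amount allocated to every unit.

Sum of assessed value: 3,099,282.
Unconstrained shares: Unit 2C 1,774,378.44; Unit 1A 1,386,237.96; Unit 3A 1,520,367.76; Unit G2 2,273,084.92; Unit 5B 1,705,030.92.
Capped: Unit G2 ($1,636,600); balance $7,022,500 reallocated over remaining assessed value 2,285,695.
Redistributed shares: Unit 2C 1,951,228.18 → $1,951,200; Unit 1A 1,524,402.30 → $1,524,400; Unit 3A 1,671,900.62 → $1,671,900; Unit 5B 1,874,968.90 → $1,875,000.

Unit 2C: $1,951,200; Unit 1A: $1,524,400; Unit 3A: $1,671,900; Unit G2: $1,636,600; Unit 5B: $1,875,000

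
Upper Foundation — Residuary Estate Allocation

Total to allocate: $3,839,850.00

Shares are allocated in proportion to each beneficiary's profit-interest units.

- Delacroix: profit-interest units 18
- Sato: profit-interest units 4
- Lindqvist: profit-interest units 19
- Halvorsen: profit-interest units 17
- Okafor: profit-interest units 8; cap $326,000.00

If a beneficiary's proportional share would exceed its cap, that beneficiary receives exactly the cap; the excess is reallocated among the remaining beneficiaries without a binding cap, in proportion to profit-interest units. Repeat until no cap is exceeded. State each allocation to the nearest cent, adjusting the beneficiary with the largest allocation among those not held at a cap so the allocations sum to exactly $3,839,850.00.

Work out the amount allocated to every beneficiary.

Profit-interest units total: 66.
Pro-rata shares before constraints: Delacroix 1,047,231.8182; Sato 232,718.1818; Lindqvist 1,105,411.3636; Halvorsen 989,052.2727; Okafor 465,436.3636.
Capped: Okafor ($326,000.00); balance $3,513,850.00 reallocated over remaining profit-interest units 58.
Remaining shares: Delacroix 1,090,505.1724 → $1,090,505.17; Sato 242,334.4828 → $242,334.48; Lindqvist 1,151,088.7931 → $1,151,088.79; Halvorsen 1,029,921.5517 → $1,029,921.55.
Rounding difference +$0.01 applied to Lindqvist → $1,151,088.80.

Delacroix: $1,090,505.17 · Sato: $242,334.48 · Lindqvist: $1,151,088.80 · Halvorsen: $1,029,921.55 · Okafor: $326,000.00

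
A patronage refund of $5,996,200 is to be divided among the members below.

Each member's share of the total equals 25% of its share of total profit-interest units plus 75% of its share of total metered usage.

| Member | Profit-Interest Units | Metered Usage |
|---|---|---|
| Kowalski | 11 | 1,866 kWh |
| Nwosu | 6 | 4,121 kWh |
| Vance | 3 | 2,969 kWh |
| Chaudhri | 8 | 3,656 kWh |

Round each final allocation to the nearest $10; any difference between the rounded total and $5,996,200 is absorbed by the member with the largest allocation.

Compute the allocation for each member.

Totals — profit-interest units 28, metered usage 12,612.
Combined weights (25% profit-interest units + 75% metered usage): Kowalski 0.2092; Nwosu 0.2986; Vance 0.2033; Chaudhri 0.2888.
Pro-rata amounts: Kowalski 1,254,285.31; Nwosu 1,790,679.10; Vance 1,219,289.82; Chaudhri 1,731,945.77.
After rounding ($10): Kowalski $1,254,290; Nwosu $1,790,680; Vance $1,219,290; Chaudhri $1,731,950. Sum = $5,996,210.
Difference $5,996,200 − $5,996,210 = −$10 applied to largest allocation (Nwosu): Nwosu becomes $1,790,670.

Kowalski: $1,254,290; Nwosu: $1,790,670; Vance: $1,219,290; Chaudhri: $1,731,950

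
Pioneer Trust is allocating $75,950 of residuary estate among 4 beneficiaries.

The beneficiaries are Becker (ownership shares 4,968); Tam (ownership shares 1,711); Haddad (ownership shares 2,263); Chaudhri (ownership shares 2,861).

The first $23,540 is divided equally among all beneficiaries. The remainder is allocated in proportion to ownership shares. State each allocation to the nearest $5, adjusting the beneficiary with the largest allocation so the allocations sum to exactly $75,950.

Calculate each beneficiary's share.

First tranche $23,540 split equally: $5,885 each.
Remainder $52,410 by ownership shares (total 11,803): Becker 22,059.89 → $22,060; Tam 7,597.52 → $7,600; Haddad 10,048.62 → $10,050; Chaudhri 12,703.97 → $12,705.
Rounding difference −$5 on remainder applied to Becker.
Totals: Becker $5,885 + $22,055 = $27,940; Tam $5,885 + $7,600 = $13,485; Haddad $5,885 + $10,050 = $15,935; Chaudhri $5,885 + $12,705 = $18,590.

Becker: $27,940; Tam: $13,485; Haddad: $15,935; Chaudhri: $18,590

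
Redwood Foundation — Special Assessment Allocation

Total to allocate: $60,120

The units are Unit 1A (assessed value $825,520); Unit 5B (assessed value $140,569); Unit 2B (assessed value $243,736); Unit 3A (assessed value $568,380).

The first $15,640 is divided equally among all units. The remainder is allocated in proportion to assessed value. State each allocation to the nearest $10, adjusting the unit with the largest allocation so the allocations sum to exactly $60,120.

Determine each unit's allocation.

Unit 1A: $24,550; Unit 5B: $7,430; Unit 2B: $10,010; Unit 3A: $18,130

First tranche $15,640 split equally: $3,910 each.
Remainder $44,480 by assessed value (total 1,778,205): Unit 1A 20,649.55 → $20,650; Unit 5B 3,516.19 → $3,520; Unit 2B 6,096.81 → $6,100; Unit 3A 14,217.45 → $14,220.
Rounding difference −$10 on remainder applied to Unit 1A.
Totals: Unit 1A $3,910 + $20,640 = $24,550; Unit 5B $3,910 + $3,520 = $7,430; Unit 2B $3,910 + $6,100 = $10,010; Unit 3A $3,910 + $14,220 = $18,130.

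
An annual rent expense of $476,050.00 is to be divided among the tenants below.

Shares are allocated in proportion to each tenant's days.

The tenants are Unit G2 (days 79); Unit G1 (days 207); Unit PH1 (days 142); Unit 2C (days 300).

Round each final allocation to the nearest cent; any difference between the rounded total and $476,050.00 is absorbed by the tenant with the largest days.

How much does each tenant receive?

Unit G2: $51,659.27 · Unit G1: $135,360.37 · Unit PH1: $92,855.91 · Unit 2C: $196,174.45

Days total: 79 + 207 + 142 + 300 = 728.
Unrounded shares: Unit G2 51,659.2720; Unit G1 135,360.3709; Unit PH1 92,855.9066; Unit 2C 196,174.4505.
After rounding (cent): Unit G2 $51,659.27; Unit G1 $135,360.37; Unit PH1 $92,855.91; Unit 2C $196,174.45. Sum = $476,050.00.
Rounded total matches; no reconciliation needed.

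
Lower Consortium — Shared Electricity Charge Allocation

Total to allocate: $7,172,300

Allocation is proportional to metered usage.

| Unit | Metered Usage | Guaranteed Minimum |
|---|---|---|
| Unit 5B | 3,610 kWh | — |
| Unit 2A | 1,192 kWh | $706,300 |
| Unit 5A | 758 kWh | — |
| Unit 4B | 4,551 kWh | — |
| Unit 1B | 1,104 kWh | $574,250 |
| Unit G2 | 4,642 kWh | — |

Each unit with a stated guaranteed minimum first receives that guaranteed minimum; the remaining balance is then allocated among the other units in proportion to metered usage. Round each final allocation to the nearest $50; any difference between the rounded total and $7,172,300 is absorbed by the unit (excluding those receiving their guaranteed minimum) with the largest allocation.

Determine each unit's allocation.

Minimums first: Unit 2A $706,300; Unit 1B $574,250. Balance $5,891,750.
Balance split over remaining metered usage 13,561: Unit 5B 1,568,410.70 → $1,568,400; Unit 5A 329,322.80 → $329,300; Unit 4B 1,977,240.19 → $1,977,250; Unit G2 2,016,776.31 → $2,016,800.

Unit 5B: $1,568,400; Unit 2A: $706,300; Unit 5A: $329,300; Unit 4B: $1,977,250; Unit 1B: $574,250; Unit G2: $2,016,800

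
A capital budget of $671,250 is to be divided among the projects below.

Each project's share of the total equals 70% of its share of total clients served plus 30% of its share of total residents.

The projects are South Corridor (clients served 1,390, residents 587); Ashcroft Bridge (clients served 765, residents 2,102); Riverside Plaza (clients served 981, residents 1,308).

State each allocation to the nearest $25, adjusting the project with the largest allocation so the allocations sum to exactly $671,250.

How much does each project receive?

Clients served total 3,136; residents total 3,997.
Blended shares (70% clients served + 30% residents): South Corridor 0.3543; Ashcroft Bridge 0.3285; Riverside Plaza 0.3171.
Raw shares: South Corridor 237,841.26; Ashcroft Bridge 220,523.92; Riverside Plaza 212,884.82.
Rounded to nearest $25: South Corridor $237,850; Ashcroft Bridge $220,525; Riverside Plaza $212,875. Sum = $671,250.
Rounded total matches; no reconciliation needed.

South Corridor: $237,850; Ashcroft Bridge: $220,525; Riverside Plaza: $212,875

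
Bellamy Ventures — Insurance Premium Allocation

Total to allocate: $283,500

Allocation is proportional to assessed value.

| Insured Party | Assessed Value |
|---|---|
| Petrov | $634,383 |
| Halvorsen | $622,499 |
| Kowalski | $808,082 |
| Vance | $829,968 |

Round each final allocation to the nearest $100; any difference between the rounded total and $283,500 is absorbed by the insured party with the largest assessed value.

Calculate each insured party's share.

Total assessed value = 634,383 + 622,499 + 808,082 + 829,968 = 2,894,932.
Pro-rata amounts: Petrov 62,124.98; Halvorsen 60,961.18; Kowalski 79,135.28; Vance 81,278.57.
At nearest $100: Petrov $62,100; Halvorsen $61,000; Kowalski $79,100; Vance $81,300. Sum = $283,500.
Rounded total matches; no reconciliation needed.

Petrov: $62,100 · Halvorsen: $61,000 · Kowalski: $79,100 · Vance: $81,300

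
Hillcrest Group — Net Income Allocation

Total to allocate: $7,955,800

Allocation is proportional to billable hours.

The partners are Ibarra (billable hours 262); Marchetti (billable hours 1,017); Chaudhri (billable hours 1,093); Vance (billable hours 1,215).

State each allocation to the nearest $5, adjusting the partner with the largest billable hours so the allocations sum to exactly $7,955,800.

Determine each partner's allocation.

Total billable hours = 3,587.
Pro-rata amounts: Ibarra 262/3,587 × $7,955,800 = 581,103.88; Marchetti 1,017/3,587 × $7,955,800 = 2,255,658.94; Chaudhri 1,093/3,587 × $7,955,800 = 2,424,223.42; Vance 1,215/3,587 × $7,955,800 = 2,694,813.77.
After rounding ($5): Ibarra $581,105; Marchetti $2,255,660; Chaudhri $2,424,225; Vance $2,694,815. Sum = $7,955,805.
Difference $7,955,800 − $7,955,805 = −$5 applied to largest billable hours (Vance): Vance becomes $2,694,810.

Ibarra: $581,105; Marchetti: $2,255,660; Chaudhri: $2,424,225; Vance: $2,694,810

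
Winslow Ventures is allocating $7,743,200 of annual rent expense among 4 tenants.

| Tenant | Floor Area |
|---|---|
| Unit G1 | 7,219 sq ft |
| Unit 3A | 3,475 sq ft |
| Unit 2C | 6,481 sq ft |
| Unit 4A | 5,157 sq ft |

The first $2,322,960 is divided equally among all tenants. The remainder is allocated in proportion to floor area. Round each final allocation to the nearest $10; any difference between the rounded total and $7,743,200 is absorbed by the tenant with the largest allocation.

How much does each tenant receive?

First tranche $2,322,960 split equally: $580,740 each.
Remainder $5,420,240 by floor area (total 22,332): Unit G1 1,752,136.51 → $1,752,140; Unit 3A 843,423.52 → $843,420; Unit 2C 1,573,015.20 → $1,573,020; Unit 4A 1,251,664.77 → $1,251,660.
Totals: Unit G1 $580,740 + $1,752,140 = $2,332,880; Unit 3A $580,740 + $843,420 = $1,424,160; Unit 2C $580,740 + $1,573,020 = $2,153,760; Unit 4A $580,740 + $1,251,660 = $1,832,400.

Unit G1: $2,332,880 · Unit 3A: $1,424,160 · Unit 2C: $2,153,760 · Unit 4A: $1,832,400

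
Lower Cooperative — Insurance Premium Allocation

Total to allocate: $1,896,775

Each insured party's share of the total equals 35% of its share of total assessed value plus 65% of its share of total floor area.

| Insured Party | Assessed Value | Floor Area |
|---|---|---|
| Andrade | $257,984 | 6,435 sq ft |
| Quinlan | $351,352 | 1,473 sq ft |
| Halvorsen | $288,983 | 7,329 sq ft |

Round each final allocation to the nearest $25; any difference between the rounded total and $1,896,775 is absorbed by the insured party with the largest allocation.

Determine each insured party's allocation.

Totals — assessed value 898,319, floor area 15,237.
Combined weights (35% assessed value + 65% floor area): Andrade 0.3750; Quinlan 0.1997; Halvorsen 0.4252.
Pro-rata amounts: Andrade 711,342.88; Quinlan 378,842.39; Halvorsen 806,589.73.
Rounded to nearest $25: Andrade $711,350; Quinlan $378,850; Halvorsen $806,600. Sum = $1,896,800.
Difference $1,896,775 − $1,896,800 = −$25 applied to largest allocation (Halvorsen): Halvorsen becomes $806,575.

Andrade: $711,350; Quinlan: $378,850; Halvorsen: $806,575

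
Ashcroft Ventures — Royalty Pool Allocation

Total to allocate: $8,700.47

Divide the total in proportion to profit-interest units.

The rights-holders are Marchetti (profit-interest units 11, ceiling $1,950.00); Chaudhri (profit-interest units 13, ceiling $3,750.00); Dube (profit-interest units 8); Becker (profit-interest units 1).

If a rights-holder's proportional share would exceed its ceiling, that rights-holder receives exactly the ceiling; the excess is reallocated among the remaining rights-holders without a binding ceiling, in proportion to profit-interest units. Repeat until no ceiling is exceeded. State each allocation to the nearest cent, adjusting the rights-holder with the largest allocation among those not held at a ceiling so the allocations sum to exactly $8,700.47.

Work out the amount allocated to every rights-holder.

Marchetti: $1,950.00 | Chaudhri: $3,750.00 | Dube: $2,667.08 | Becker: $333.39

Sum of profit-interest units: 33.
Proportional shares (ignoring caps): Marchetti 2,900.1567; Chaudhri 3,427.4579; Dube 2,109.2048; Becker 263.6506.
Cap binds for Marchetti ($1,950.00); remaining pool $6,750.47 reallocated over remaining profit-interest units 22.
Cap binds for Chaudhri ($3,750.00); remaining pool $3,000.47 reallocated over remaining profit-interest units 9.
Remaining shares: Dube 2,667.0844 → $2,667.08; Becker 333.3856 → $333.39.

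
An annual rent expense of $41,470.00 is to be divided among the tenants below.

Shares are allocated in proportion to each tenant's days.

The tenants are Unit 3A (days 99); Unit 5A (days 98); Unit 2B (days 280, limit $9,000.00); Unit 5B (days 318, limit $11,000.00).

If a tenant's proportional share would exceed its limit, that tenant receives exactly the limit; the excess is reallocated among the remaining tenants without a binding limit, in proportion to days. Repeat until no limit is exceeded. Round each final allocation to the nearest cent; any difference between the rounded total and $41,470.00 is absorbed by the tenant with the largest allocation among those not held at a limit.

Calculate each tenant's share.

Total days = 795.
Proportional shares (ignoring caps): Unit 3A 5,164.1887; Unit 5A 5,112.0252; Unit 2B 14,605.7862; Unit 5B 16,588.0000.
Capped: Unit 2B ($9,000.00), Unit 5B ($11,000.00); balance $21,470.00 reallocated over remaining days 197.
Shares after redistribution: Unit 3A 10,789.4924 → $10,789.49; Unit 5A 10,680.5076 → $10,680.51.

Unit 3A: $10,789.49 | Unit 5A: $10,680.51 | Unit 2B: $9,000.00 | Unit 5B: $11,000.00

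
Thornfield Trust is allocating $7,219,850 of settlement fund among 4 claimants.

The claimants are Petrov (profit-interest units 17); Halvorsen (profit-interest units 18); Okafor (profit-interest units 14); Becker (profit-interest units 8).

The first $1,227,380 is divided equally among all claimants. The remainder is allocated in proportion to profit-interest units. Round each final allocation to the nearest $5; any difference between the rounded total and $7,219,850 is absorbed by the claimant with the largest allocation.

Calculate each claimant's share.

Petrov: $2,094,075 · Halvorsen: $2,199,200 · Okafor: $1,778,680 · Becker: $1,147,895

$1,227,380 shared equally gives $306,845 per claimant.
Remainder $5,992,470 by profit-interest units (total 57): Petrov 1,787,227.89 → $1,787,230; Halvorsen 1,892,358.95 → $1,892,360; Okafor 1,471,834.74 → $1,471,835; Becker 841,048.42 → $841,050.
Rounding difference −$5 on remainder applied to Halvorsen.
Totals: Petrov $306,845 + $1,787,230 = $2,094,075; Halvorsen $306,845 + $1,892,355 = $2,199,200; Okafor $306,845 + $1,471,835 = $1,778,680; Becker $306,845 + $841,050 = $1,147,895.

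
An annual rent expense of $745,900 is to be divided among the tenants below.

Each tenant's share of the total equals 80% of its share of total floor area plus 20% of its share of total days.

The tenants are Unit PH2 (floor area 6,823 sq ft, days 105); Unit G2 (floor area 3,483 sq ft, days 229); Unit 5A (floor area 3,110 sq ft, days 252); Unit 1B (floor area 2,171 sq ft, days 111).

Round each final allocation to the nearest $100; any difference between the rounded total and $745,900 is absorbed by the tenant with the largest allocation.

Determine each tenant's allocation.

Unit PH2: $283,600 | Unit G2: $182,400 | Unit 5A: $173,000 | Unit 1B: $106,900

Floor area total 15,587; days total 697.
Combined weights (80% floor area + 20% days): Unit PH2 0.3803; Unit G2 0.2445; Unit 5A 0.2319; Unit 1B 0.1433.
Pro-rata amounts: Unit PH2 283,679.48; Unit G2 182,353.56; Unit 5A 172,996.66; Unit 1B 106,870.30.
After rounding ($100): Unit PH2 $283,700; Unit G2 $182,400; Unit 5A $173,000; Unit 1B $106,900. Sum = $746,000.
Difference $745,900 − $746,000 = −$100 applied to largest allocation (Unit PH2): Unit PH2 becomes $283,600.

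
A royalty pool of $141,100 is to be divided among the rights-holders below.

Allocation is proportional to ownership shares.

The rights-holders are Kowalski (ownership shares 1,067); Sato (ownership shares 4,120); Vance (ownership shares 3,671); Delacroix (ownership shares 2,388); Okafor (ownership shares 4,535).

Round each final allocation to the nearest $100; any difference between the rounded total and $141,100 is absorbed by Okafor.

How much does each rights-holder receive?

Kowalski: $9,500; Sato: $36,800; Vance: $32,800; Delacroix: $21,400; Okafor: $40,600

Combined ownership shares = 15,781.
Unrounded shares: Kowalski 1,067/15,781 × $141,100 = 9,540.19; Sato 4,120/15,781 × $141,100 = 36,837.46; Vance 3,671/15,781 × $141,100 = 32,822.89; Delacroix 2,388/15,781 × $141,100 = 21,351.42; Okafor 4,535/15,781 × $141,100 = 40,548.03.
At nearest $100: Kowalski $9,500; Sato $36,800; Vance $32,800; Delacroix $21,400; Okafor $40,500. Sum = $141,000.
Difference $141,100 − $141,000 = +$100 applied to Okafor: Okafor becomes $40,600.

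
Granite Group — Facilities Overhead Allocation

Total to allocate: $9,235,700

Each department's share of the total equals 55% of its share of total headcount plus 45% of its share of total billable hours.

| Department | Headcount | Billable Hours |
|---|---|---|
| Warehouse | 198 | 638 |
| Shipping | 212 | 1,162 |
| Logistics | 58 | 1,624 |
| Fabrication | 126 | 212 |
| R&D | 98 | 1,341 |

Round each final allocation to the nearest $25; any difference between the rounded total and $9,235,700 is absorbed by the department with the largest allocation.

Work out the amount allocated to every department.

Warehouse: $1,986,175 · Shipping: $2,526,550 · Logistics: $1,781,875 · Fabrication: $1,101,925 · R&D: $1,839,175

Headcount total 692; billable hours total 4,977.
Blended shares (55% headcount + 45% billable hours): Warehouse 0.2151; Shipping 0.2736; Logistics 0.1929; Fabrication 0.1193; R&D 0.1991.
Raw shares: Warehouse 1,986,186.19; Shipping 2,526,521.80; Logistics 1,781,877.86; Fabrication 1,101,936.14; R&D 1,839,178.02.
Rounded to nearest $25: Warehouse $1,986,175; Shipping $2,526,525; Logistics $1,781,875; Fabrication $1,101,925; R&D $1,839,175. Sum = $9,235,675.
Difference $9,235,700 − $9,235,675 = +$25 applied to largest allocation (Shipping): Shipping becomes $2,526,550.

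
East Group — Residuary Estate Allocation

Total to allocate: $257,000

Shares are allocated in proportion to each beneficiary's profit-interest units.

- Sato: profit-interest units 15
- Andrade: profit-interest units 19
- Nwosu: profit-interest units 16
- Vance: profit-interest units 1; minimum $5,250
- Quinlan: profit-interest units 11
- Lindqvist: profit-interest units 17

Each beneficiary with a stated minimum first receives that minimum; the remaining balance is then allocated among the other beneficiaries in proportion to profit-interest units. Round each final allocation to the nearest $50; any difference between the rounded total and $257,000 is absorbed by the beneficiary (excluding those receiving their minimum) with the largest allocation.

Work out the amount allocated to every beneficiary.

Guaranteed amounts: Vance $5,250. Balance $251,750.
Balance split over remaining profit-interest units 78: Sato 48,413.46 → $48,400; Andrade 61,323.72 → $61,300; Nwosu 51,641.03 → $51,650; Quinlan 35,503.21 → $35,500; Lindqvist 54,868.59 → $54,850.
Rounding difference +$50 applied to Andrade → $61,350.

Sato: $48,400; Andrade: $61,350; Nwosu: $51,650; Vance: $5,250; Quinlan: $35,500; Lindqvist: $54,850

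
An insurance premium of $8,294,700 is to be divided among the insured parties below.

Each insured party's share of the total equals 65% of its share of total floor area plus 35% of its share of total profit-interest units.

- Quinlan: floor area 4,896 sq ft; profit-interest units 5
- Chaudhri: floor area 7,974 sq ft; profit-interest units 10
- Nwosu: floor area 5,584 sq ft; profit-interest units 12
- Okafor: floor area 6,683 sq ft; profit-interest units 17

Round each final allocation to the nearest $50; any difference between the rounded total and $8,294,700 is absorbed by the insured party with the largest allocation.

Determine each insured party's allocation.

Quinlan: $1,380,050 | Chaudhri: $2,370,100 | Nwosu: $1,989,450 | Okafor: $2,555,100

Totals — floor area 25,137, profit-interest units 44.
Blended shares (65% floor area + 35% profit-interest units): Quinlan 0.1664; Chaudhri 0.2857; Nwosu 0.2398; Okafor 0.3080.
Raw shares: Quinlan 1,380,030.27; Chaudhri 2,370,123.52; Nwosu 1,989,461.18; Okafor 2,555,085.03.
Rounded to nearest $50: Quinlan $1,380,050; Chaudhri $2,370,100; Nwosu $1,989,450; Okafor $2,555,100. Sum = $8,294,700.
Sum already equals the total — no adjustment.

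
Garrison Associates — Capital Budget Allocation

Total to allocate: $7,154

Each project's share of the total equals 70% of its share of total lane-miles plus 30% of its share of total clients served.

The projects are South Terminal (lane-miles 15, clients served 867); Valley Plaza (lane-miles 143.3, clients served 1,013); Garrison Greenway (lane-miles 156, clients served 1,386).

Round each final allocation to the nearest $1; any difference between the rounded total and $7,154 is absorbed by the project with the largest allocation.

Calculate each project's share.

Lane-miles total 314.3; clients served total 3,266.
Blended shares (70% lane-miles + 30% clients served): South Terminal 0.1130; Valley Plaza 0.4122; Garrison Greenway 0.4748.
Raw shares: South Terminal 808.73; Valley Plaza 2,948.90; Garrison Greenway 3,396.36.
At nearest $1: South Terminal $809; Valley Plaza $2,949; Garrison Greenway $3,396. Sum = $7,154.
Sum already equals the total — no adjustment.

South Terminal: $809 · Valley Plaza: $2,949 · Garrison Greenway: $3,396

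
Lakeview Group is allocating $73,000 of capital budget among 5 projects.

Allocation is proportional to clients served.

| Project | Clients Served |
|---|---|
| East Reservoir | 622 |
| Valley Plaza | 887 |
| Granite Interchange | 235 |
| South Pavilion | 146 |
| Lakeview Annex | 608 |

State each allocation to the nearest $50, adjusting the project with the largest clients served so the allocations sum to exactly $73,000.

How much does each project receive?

East Reservoir: $18,200 · Valley Plaza: $25,950 · Granite Interchange: $6,850 · South Pavilion: $4,250 · Lakeview Annex: $17,750

Total clients served = 2,498.
Unrounded shares: East Reservoir 622/2,498 × $73,000 = 18,176.94; Valley Plaza 887/2,498 × $73,000 = 25,921.14; Granite Interchange 235/2,498 × $73,000 = 6,867.49; South Pavilion 146/2,498 × $73,000 = 4,266.61; Lakeview Annex 608/2,498 × $73,000 = 17,767.81.
Rounded to nearest $50: East Reservoir $18,200; Valley Plaza $25,900; Granite Interchange $6,850; South Pavilion $4,250; Lakeview Annex $17,750. Sum = $72,950.
Difference $73,000 − $72,950 = +$50 applied to largest clients served (Valley Plaza): Valley Plaza becomes $25,950.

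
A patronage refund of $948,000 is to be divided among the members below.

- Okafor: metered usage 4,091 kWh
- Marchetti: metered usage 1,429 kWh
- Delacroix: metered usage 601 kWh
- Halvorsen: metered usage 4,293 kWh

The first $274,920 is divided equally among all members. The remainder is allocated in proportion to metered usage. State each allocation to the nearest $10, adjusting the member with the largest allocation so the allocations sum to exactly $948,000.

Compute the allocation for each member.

Okafor: $333,140 · Marchetti: $161,090 · Delacroix: $107,570 · Halvorsen: $346,200

$274,920 shared equally gives $68,730 per member.
Remainder $673,080 by metered usage (total 10,414): Okafor 264,410.44 → $264,410; Marchetti 92,359.45 → $92,360; Delacroix 38,843.97 → $38,840; Halvorsen 277,466.15 → $277,470.
Totals: Okafor $68,730 + $264,410 = $333,140; Marchetti $68,730 + $92,360 = $161,090; Delacroix $68,730 + $38,840 = $107,570; Halvorsen $68,730 + $277,470 = $346,200.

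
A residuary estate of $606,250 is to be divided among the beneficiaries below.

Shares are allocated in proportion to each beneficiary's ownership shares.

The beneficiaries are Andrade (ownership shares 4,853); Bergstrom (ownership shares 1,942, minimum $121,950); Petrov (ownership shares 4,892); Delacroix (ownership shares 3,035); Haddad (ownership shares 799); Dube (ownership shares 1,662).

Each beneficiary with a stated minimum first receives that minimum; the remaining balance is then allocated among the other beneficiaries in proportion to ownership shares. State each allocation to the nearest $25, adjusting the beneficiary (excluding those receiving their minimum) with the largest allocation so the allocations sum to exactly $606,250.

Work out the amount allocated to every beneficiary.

Andrade: $154,200 | Bergstrom: $121,950 | Petrov: $155,450 | Delacroix: $96,450 | Haddad: $25,400 | Dube: $52,800

Fund the minimums — Bergstrom $121,950. Residual $484,300.
Residual split over remaining ownership shares 15,241: Andrade 154,209.56 → $154,200; Petrov 155,448.83 → $155,450; Delacroix 96,440.56 → $96,450; Haddad 25,389.13 → $25,400; Dube 52,811.93 → $52,800.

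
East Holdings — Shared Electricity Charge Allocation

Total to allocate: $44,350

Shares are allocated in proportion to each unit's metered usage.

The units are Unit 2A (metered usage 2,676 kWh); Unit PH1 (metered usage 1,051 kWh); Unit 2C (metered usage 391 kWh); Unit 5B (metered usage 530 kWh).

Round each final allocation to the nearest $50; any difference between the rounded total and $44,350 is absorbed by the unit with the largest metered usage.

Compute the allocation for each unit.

Sum of metered usage: 2,676 + 1,051 + 391 + 530 = 4,648.
Pro-rata amounts: Unit 2A 25,533.69; Unit PH1 10,028.37; Unit 2C 3,730.82; Unit 5B 5,057.12.
After rounding ($50): Unit 2A $25,550; Unit PH1 $10,050; Unit 2C $3,750; Unit 5B $5,050. Sum = $44,400.
Difference $44,350 − $44,400 = −$50 applied to largest metered usage (Unit 2A): Unit 2A becomes $25,500.

Unit 2A: $25,500 · Unit PH1: $10,050 · Unit 2C: $3,750 · Unit 5B: $5,050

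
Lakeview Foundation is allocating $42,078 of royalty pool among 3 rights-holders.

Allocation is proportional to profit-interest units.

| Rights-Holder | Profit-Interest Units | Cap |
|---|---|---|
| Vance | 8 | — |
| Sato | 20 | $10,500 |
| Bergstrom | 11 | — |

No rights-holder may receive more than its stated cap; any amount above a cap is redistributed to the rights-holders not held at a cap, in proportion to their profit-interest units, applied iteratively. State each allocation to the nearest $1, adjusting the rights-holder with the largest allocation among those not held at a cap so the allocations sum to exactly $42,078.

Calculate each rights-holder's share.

Profit-interest units total: 39.
Unconstrained shares: Vance 8,631.38; Sato 21,578.46; Bergstrom 11,868.15.
Cap binds for Sato ($10,500); residual $31,578 reallocated over remaining profit-interest units 19.
Redistributed shares: Vance 13,296.00 → $13,296; Bergstrom 18,282.00 → $18,282.

Vance: $13,296 · Sato: $10,500 · Bergstrom: $18,282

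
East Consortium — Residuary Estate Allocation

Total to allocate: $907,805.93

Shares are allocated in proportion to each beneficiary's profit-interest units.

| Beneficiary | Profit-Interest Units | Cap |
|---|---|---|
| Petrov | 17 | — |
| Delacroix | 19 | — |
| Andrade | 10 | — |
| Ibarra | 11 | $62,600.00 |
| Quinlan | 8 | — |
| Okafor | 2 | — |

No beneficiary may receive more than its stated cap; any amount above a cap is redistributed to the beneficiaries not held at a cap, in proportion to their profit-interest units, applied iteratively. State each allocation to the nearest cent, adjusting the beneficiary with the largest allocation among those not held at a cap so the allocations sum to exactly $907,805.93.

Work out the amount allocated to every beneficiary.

Total profit-interest units = 67.
Proportional shares (ignoring caps): Petrov 230,338.8181; Delacroix 257,437.5025; Andrade 135,493.4224; Ibarra 149,042.7646; Quinlan 108,394.7379; Okafor 27,098.6845.
Capped: Ibarra ($62,600.00); balance $845,205.93 reallocated over remaining profit-interest units 56.
Remaining shares: Petrov 256,580.3716 → $256,580.37; Delacroix 286,766.2977 → $286,766.30; Andrade 150,929.6304 → $150,929.63; Quinlan 120,743.7043 → $120,743.70; Okafor 30,185.9261 → $30,185.93.

Petrov: $256,580.37 · Delacroix: $286,766.30 · Andrade: $150,929.63 · Ibarra: $62,600.00 · Quinlan: $120,743.70 · Okafor: $30,185.93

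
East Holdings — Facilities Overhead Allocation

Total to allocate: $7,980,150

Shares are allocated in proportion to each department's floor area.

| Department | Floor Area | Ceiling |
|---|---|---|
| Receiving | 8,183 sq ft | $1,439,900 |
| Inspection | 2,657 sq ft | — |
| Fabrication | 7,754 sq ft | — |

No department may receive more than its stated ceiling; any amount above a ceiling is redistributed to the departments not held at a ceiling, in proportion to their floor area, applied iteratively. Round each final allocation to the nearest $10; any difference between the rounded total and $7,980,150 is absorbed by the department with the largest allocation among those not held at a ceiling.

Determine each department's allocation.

Receiving: $1,439,900 | Inspection: $1,669,140 | Fabrication: $4,871,110

Sum of floor area: 18,594.
Unconstrained shares: Receiving 3,511,969.85; Inspection 1,140,327.98; Fabrication 3,327,852.16.
Held at cap: Receiving ($1,439,900); balance $6,540,250 reallocated over remaining floor area 10,411.
Redistributed shares: Inspection 1,669,142.66 → $1,669,140; Fabrication 4,871,107.34 → $4,871,110.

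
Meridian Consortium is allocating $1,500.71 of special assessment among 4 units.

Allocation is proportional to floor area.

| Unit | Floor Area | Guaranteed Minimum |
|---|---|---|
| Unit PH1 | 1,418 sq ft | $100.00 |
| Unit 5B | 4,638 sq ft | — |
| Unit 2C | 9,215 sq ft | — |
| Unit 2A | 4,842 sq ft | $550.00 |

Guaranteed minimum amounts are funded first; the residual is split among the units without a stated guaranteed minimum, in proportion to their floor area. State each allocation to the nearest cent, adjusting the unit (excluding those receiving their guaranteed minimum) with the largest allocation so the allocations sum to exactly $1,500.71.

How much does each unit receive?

Unit PH1: $100.00 · Unit 5B: $284.82 · Unit 2C: $565.89 · Unit 2A: $550.00

Minimums first: Unit PH1 $100.00; Unit 2A $550.00. Remaining pool $850.71.
Remaining pool split over remaining floor area 13,853: Unit 5B 284.8187 → $284.82; Unit 2C 565.8913 → $565.89.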